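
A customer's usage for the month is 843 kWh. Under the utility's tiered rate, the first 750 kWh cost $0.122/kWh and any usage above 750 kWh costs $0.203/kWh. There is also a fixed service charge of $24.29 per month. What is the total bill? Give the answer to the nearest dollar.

First 750 kWh × $0.122 = $91.50
Remaining 93 kWh × $0.203 = $18.88
Energy charge = $110.38; + service $24.29 = $134.67 ≈ $135

$135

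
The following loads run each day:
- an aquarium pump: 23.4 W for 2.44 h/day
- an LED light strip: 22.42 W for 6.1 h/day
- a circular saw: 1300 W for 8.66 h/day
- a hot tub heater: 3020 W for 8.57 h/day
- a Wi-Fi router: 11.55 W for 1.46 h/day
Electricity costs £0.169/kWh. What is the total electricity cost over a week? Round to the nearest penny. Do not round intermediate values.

aquarium pump: 23.4 W × 2.44 h × 7 d = 400 Wh = 0.3997 kWh
LED light strip: 22.42 W × 6.1 h × 7 d = 957 Wh = 0.9573 kWh
circular saw: 1300 W × 8.66 h × 7 d = 78,806 Wh = 78.81 kWh
hot tub heater: 3020 W × 8.57 h × 7 d = 181,170 Wh = 181.2 kWh
Wi-Fi router: 11.55 W × 1.46 h × 7 d = 118 Wh = 0.118 kWh
Total energy = 0.3997 + 0.9573 + 78.81 + 181.2 + 0.118 = 261.5 kWh
Cost = 261.5 kWh × £0.169 = £44.19

£44.19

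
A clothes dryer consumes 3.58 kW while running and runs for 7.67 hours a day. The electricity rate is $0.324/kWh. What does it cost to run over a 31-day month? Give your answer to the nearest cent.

Energy = 3580 W × 7.67 h/day × 31 days = 851,217 Wh = 851.2 kWh
Cost = 851.2 kWh × $0.324/kWh = $275.79

$275.79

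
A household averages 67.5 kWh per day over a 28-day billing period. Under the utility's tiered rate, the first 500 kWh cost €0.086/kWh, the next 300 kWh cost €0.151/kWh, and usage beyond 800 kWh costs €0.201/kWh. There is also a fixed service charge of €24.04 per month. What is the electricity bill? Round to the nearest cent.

€331.43

Usage = 67.5 kWh/day × 28 days = 1890 kWh
First 500 kWh × €0.086 = €43.00
Next 300 kWh × €0.151 = €45.30
Remaining 1090 kWh × €0.201 = €219.09
Energy charge = €307.39; + service €24.04 = €331.43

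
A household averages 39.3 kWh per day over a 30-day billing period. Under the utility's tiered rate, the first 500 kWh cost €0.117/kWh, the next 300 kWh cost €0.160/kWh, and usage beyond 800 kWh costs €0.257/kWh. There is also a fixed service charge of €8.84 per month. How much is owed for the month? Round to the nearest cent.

Usage = 39.3 kWh/day × 30 days = 1179 kWh
First 500 kWh × €0.117 = €58.50
Next 300 kWh × €0.160 = €48.00
Remaining 379 kWh × €0.257 = €97.40
Energy charge = €203.90; + service €8.84 = €212.74

€212.74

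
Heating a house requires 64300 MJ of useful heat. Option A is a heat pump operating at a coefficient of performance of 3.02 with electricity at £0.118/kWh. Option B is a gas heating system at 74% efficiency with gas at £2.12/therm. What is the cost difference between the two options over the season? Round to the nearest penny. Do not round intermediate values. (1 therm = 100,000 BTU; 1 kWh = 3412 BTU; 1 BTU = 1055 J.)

£1048.12

Heat load = 64300 MJ = 64,300,000,000 J / 1055 = 60,947,867 BTU
Gas: input = 60,947,867 / 0.74 = 82,361,983 BTU = 823.6 therm → 823.6 × £2.12 = £1,746.07
Heat pump: 60,947,867 BTU / 3412 = 17,860 kWh heat; / 3.02 = 5,915 kWh in → × £0.118 = £697.95
Difference = |£1,746.07 − £697.95| = £1,048.12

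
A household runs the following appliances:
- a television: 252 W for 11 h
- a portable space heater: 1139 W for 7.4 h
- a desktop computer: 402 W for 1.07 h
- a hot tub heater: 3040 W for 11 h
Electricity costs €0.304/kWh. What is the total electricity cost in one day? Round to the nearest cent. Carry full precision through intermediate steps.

€13.70

television: 252 W × 11 h = 2,772 Wh = 2.772 kWh
portable space heater: 1139 W × 7.4 h = 8,429 Wh = 8.429 kWh
desktop computer: 402 W × 1.07 h = 430 Wh = 0.4301 kWh
hot tub heater: 3040 W × 11 h = 33,440 Wh = 33.44 kWh
Total energy = 2.772 + 8.429 + 0.4301 + 33.44 = 45.07 kWh
Cost = 45.07 kWh × €0.304 = €13.70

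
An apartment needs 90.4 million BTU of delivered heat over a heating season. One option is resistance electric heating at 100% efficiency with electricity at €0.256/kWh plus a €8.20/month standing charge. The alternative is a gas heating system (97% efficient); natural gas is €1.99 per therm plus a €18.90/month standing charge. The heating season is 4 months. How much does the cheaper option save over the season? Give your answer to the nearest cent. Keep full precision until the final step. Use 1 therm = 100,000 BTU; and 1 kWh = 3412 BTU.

Heat load = 90.4 × 10⁶ BTU = 90,400,000 BTU
Gas: input = 90,400,000 / 0.97 = 93,195,876 BTU = 932 therm → 932 × €1.99 = €1,854.60; + 4 × €18.90 standing = €1,930.20
Electric: 90,400,000 BTU / 3412 = 26,490 kWh → × €0.256 = €6,782.65; + 4 × €8.20 standing = €6,815.45
Difference = |€1,930.20 − €6,815.45| = €4,885.25

€4885.25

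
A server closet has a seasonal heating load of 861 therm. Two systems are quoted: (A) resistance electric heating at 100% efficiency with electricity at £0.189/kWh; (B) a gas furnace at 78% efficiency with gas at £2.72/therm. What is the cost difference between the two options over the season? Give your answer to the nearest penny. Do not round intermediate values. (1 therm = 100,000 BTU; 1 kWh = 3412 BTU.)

Heat load = 861 therm × 100,000 = 86,100,000 BTU
Gas: input = 86,100,000 / 0.78 = 110,384,615 BTU = 1,104 therm → 1,104 × £2.72 = £3,002.46
Electric: 86,100,000 BTU / 3412 = 25,230 kWh → × £0.189 = £4,769.31
Difference = |£3,002.46 − £4,769.31| = £1,766.85

£1766.85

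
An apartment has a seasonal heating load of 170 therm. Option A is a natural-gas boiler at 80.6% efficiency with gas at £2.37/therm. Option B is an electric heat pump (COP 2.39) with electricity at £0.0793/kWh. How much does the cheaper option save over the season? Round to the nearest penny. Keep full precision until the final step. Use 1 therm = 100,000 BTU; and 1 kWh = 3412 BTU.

£334.56

Heat load = 170 therm × 100,000 = 17,000,000 BTU
Gas: input = 17,000,000 / 0.806 = 21,091,811 BTU = 210.9 therm → 210.9 × £2.37 = £499.88
Heat pump: 17,000,000 BTU / 3412 = 4,982 kWh heat; / 2.39 = 2,085 kWh in → × £0.0793 = £165.32
Difference = |£499.88 − £165.32| = £334.56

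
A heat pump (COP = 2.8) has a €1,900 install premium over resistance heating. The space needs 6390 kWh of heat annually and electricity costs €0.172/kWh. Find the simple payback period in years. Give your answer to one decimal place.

Resistance: 6390 kWh × €0.172 = €1,099.08/yr
Heat pump: 6390 / 2.8 = 2282 kWh in → × €0.172 = €392.53/yr
Annual savings = €706.55
Payback = €1,900 / €706.55 = 2.69 years

2.7 years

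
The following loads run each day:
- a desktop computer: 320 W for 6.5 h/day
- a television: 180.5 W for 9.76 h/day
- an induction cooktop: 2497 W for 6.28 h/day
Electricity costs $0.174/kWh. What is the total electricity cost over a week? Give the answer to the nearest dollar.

desktop computer: 320 W × 6.5 h × 7 d = 14,560 Wh = 14.56 kWh
television: 180.5 W × 9.76 h × 7 d = 12,332 Wh = 12.33 kWh
induction cooktop: 2497 W × 6.28 h × 7 d = 109,768 Wh = 109.8 kWh
Total energy = 14.56 + 12.33 + 109.8 = 136.7 kWh
Cost = 136.7 kWh × $0.174 = $23.78 ≈ $24

$24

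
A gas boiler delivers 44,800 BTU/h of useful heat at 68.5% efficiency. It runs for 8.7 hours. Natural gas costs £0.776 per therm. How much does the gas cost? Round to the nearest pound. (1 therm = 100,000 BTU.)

Heat delivered = 44,800 BTU/h × 8.7 h = 389,760 BTU
Gas input = 389,760 / 0.685 = 568,993 BTU
= 568,993 / 100,000 = 5.69 therm
Cost = 5.69 × £0.776/therm = £4.42 ≈ £4

£4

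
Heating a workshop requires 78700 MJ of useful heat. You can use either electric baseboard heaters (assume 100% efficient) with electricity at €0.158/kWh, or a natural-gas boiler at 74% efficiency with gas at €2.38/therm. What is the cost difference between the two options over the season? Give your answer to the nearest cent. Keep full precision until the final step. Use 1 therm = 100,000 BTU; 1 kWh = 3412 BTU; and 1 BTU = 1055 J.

€1055.18

Heat load = 78700 MJ = 78,700,000,000 J / 1055 = 74,597,156 BTU
Gas: input = 74,597,156 / 0.74 = 100,806,968 BTU = 1,008 therm → 1,008 × €2.38 = €2,399.21
Electric: 74,597,156 BTU / 3412 = 21,860 kWh → × €0.158 = €3,454.38
Difference = |€2,399.21 − €3,454.38| = €1,055.18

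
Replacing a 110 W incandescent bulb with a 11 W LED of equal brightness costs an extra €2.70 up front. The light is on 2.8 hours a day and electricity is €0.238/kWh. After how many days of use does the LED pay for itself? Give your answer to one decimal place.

Power saved = 110 − 11 = 99 W
Daily energy saved = 99 W × 2.8 h = 277.2 Wh = 0.2772 kWh
Daily savings = 0.2772 × €0.238 = €0.0660
Payback = €2.70 / €0.0660 per day = 40.93 days

40.9 days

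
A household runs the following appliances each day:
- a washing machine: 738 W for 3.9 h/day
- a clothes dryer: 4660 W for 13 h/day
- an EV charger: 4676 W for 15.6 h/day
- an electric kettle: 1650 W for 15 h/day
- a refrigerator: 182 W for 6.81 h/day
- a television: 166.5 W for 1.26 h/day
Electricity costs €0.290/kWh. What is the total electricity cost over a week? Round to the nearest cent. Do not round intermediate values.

washing machine: 738 W × 3.9 h × 7 d = 20,147 Wh = 20.15 kWh
clothes dryer: 4660 W × 13 h × 7 d = 424,060 Wh = 424.1 kWh
EV charger: 4676 W × 15.6 h × 7 d = 510,619 Wh = 510.6 kWh
electric kettle: 1650 W × 15 h × 7 d = 173,250 Wh = 173.2 kWh
refrigerator: 182 W × 6.81 h × 7 d = 8,676 Wh = 8.676 kWh
television: 166.5 W × 1.26 h × 7 d = 1,469 Wh = 1.469 kWh
Total energy = 20.15 + 424.1 + 510.6 + 173.2 + 8.676 + 1.469 = 1,138 kWh
Cost = 1,138 kWh × €0.290 = €330.08

€330.08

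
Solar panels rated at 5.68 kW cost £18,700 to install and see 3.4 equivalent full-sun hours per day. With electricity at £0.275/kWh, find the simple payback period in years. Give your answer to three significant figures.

9.65 years

Daily generation = 5.68 kW × 3.4 h = 19.31 kWh
Annual generation = 19.31 × 365 = 7048.9 kWh
Annual savings = 7048.9 × £0.275 = £1,938.44
Payback = £18,700 / £1,938.44 = 9.65 years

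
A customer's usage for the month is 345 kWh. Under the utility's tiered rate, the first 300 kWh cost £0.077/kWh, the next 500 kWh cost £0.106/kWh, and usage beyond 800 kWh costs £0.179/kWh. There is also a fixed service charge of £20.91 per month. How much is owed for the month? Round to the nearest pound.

First 300 kWh × £0.077 = £23.10
Next 45 kWh × £0.106 = £4.77
Remaining tier: 0 kWh (not reached)
Energy charge = £27.87; + service £20.91 = £48.78 ≈ £49

£49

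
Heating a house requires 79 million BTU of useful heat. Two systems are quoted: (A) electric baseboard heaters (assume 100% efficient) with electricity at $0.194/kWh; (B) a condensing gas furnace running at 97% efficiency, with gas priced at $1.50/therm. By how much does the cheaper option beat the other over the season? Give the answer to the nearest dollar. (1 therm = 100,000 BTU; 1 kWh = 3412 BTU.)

$3270

Heat load = 79 × 10⁶ BTU = 79,000,000 BTU
Gas: input = 79,000,000 / 0.97 = 81,443,299 BTU = 814.4 therm → 814.4 × $1.50 = $1,221.65
Electric: 79,000,000 BTU / 3412 = 23,150 kWh → × $0.194 = $4,491.79
Difference = |$1,221.65 − $4,491.79| = $3,270.14 ≈ $3270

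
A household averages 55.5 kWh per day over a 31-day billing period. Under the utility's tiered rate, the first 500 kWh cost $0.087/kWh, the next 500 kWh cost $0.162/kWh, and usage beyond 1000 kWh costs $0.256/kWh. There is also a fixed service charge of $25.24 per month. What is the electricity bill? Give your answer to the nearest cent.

$334.19

Usage = 55.5 kWh/day × 31 days = 1720.5 kWh
First 500 kWh × $0.087 = $43.50
Next 500 kWh × $0.162 = $81.00
Remaining 720.5 kWh × $0.256 = $184.45
Energy charge = $308.95; + service $25.24 = $334.19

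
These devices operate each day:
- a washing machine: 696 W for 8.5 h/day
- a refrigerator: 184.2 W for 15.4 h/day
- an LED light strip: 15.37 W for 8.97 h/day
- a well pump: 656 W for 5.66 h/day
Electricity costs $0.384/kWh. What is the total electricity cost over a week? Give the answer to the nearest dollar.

washing machine: 696 W × 8.5 h × 7 d = 41,412 Wh = 41.41 kWh
refrigerator: 184.2 W × 15.4 h × 7 d = 19,857 Wh = 19.86 kWh
LED light strip: 15.37 W × 8.97 h × 7 d = 965 Wh = 0.9651 kWh
well pump: 656 W × 5.66 h × 7 d = 25,991 Wh = 25.99 kWh
Total energy = 41.41 + 19.86 + 0.9651 + 25.99 = 88.22 kWh
Cost = 88.22 kWh × $0.384 = $33.88 ≈ $34

$34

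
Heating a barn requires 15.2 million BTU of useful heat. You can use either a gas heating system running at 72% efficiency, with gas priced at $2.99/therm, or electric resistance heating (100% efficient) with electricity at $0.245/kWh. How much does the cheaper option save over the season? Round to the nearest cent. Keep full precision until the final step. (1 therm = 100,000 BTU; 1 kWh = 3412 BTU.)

Heat load = 15.2 × 10⁶ BTU = 15,200,000 BTU
Gas: input = 15,200,000 / 0.72 = 21,111,111 BTU = 211.1 therm → 211.1 × $2.99 = $631.22
Electric: 15,200,000 BTU / 3412 = 4,455 kWh → × $0.245 = $1,091.44
Difference = |$631.22 − $1,091.44| = $460.22

$460.22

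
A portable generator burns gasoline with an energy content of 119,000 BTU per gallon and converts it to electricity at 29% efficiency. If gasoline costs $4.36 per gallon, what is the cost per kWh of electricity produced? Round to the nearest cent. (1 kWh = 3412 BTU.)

Electrical output per gallon = 119,000 BTU × 0.29 / 3412 BTU/kWh = 10.11 kWh
Cost per kWh = $4.36 / 10.11 kWh = $0.431

$0.43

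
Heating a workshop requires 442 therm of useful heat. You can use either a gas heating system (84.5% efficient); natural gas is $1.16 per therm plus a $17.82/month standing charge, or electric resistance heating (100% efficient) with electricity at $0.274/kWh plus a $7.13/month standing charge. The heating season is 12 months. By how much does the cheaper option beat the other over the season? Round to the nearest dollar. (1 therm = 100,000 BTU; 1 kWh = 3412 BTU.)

Heat load = 442 therm × 100,000 = 44,200,000 BTU
Gas: input = 44,200,000 / 0.845 = 52,307,692 BTU = 523.1 therm → 523.1 × $1.16 = $606.77; + 12 × $17.82 standing = $820.61
Electric: 44,200,000 BTU / 3412 = 12,950 kWh → × $0.274 = $3,549.47; + 12 × $7.13 standing = $3,635.03
Difference = |$820.61 − $3,635.03| = $2,814.42 ≈ $2814

$2814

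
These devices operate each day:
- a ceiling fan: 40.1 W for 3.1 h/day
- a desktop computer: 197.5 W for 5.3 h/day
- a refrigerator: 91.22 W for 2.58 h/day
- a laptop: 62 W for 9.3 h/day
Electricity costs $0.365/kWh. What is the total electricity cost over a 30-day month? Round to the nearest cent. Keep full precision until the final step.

ceiling fan: 40.1 W × 3.1 h × 30 d = 3,729 Wh = 3.729 kWh
desktop computer: 197.5 W × 5.3 h × 30 d = 31,402 Wh = 31.4 kWh
refrigerator: 91.22 W × 2.58 h × 30 d = 7,060 Wh = 7.06 kWh
laptop: 62 W × 9.3 h × 30 d = 17,298 Wh = 17.3 kWh
Total energy = 3.729 + 31.4 + 7.06 + 17.3 = 59.49 kWh
Cost = 59.49 kWh × $0.365 = $21.71

$21.71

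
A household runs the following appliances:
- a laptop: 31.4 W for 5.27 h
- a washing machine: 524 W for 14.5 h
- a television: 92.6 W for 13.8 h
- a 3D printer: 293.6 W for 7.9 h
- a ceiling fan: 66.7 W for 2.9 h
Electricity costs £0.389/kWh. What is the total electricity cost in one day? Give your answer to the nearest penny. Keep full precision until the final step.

laptop: 31.4 W × 5.27 h = 165 Wh = 0.1655 kWh
washing machine: 524 W × 14.5 h = 7,598 Wh = 7.598 kWh
television: 92.6 W × 13.8 h = 1,278 Wh = 1.278 kWh
3D printer: 293.6 W × 7.9 h = 2,319 Wh = 2.319 kWh
ceiling fan: 66.7 W × 2.9 h = 193 Wh = 0.1934 kWh
Total energy = 0.1655 + 7.598 + 1.278 + 2.319 + 0.1934 = 11.55 kWh
Cost = 11.55 kWh × £0.389 = £4.49

£4.49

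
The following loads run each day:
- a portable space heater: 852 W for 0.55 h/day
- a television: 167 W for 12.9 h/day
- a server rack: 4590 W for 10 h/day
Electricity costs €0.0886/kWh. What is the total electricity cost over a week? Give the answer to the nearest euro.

€30

portable space heater: 852 W × 0.55 h × 7 d = 3,280 Wh = 3.28 kWh
television: 167 W × 12.9 h × 7 d = 15,080 Wh = 15.08 kWh
server rack: 4590 W × 10 h × 7 d = 321,300 Wh = 321.3 kWh
Total energy = 3.28 + 15.08 + 321.3 = 339.7 kWh
Cost = 339.7 kWh × €0.0886 = €30.09 ≈ €30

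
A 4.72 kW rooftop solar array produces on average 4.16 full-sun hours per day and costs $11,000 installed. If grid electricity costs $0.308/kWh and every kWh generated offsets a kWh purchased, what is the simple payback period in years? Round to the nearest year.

Daily generation = 4.72 kW × 4.16 h = 19.64 kWh
Annual generation = 19.64 × 365 = 7166.8 kWh
Annual savings = 7166.8 × $0.308 = $2,207.39
Payback = $11,000 / $2,207.39 = 4.98 years

5 years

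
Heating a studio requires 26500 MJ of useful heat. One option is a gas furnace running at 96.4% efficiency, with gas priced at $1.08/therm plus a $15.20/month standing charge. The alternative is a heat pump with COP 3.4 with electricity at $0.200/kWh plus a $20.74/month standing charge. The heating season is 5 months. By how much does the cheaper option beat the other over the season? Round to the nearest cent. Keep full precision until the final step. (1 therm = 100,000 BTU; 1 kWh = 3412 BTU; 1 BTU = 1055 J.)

$179.34

Heat load = 26500 MJ = 26,500,000,000 J / 1055 = 25,118,483 BTU
Gas: input = 25,118,483 / 0.964 = 26,056,518 BTU = 260.6 therm → 260.6 × $1.08 = $281.41; + 5 × $15.20 standing = $357.41
Heat pump: 25,118,483 BTU / 3412 = 7,362 kWh heat; / 3.4 = 2,165 kWh in → × $0.200 = $433.05; + 5 × $20.74 standing = $536.75
Difference = |$357.41 − $536.75| = $179.34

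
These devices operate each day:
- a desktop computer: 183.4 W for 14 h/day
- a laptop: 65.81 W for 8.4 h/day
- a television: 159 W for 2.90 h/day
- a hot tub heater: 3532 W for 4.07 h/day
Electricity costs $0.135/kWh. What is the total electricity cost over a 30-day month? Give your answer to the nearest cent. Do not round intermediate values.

$72.72

desktop computer: 183.4 W × 14 h × 30 d = 77,028 Wh = 77.03 kWh
laptop: 65.81 W × 8.4 h × 30 d = 16,584 Wh = 16.58 kWh
television: 159 W × 2.90 h × 30 d = 13,833 Wh = 13.83 kWh
hot tub heater: 3532 W × 4.07 h × 30 d = 431,257 Wh = 431.3 kWh
Total energy = 77.03 + 16.58 + 13.83 + 431.3 = 538.7 kWh
Cost = 538.7 kWh × $0.135 = $72.72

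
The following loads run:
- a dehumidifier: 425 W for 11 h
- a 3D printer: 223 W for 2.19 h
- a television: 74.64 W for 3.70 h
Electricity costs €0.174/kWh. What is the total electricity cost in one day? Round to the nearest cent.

dehumidifier: 425 W × 11 h = 4,675 Wh = 4.675 kWh
3D printer: 223 W × 2.19 h = 488 Wh = 0.4884 kWh
television: 74.64 W × 3.70 h = 276 Wh = 0.2762 kWh
Total energy = 4.675 + 0.4884 + 0.2762 = 5.44 kWh
Cost = 5.44 kWh × €0.174 = €0.95

€0.95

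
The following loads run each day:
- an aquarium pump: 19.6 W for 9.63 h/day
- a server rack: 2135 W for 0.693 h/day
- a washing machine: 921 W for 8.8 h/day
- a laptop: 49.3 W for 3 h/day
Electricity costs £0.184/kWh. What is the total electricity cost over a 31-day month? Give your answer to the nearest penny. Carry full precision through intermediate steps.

£56.59

aquarium pump: 19.6 W × 9.63 h × 31 d = 5,851 Wh = 5.851 kWh
server rack: 2135 W × 0.693 h × 31 d = 45,866 Wh = 45.87 kWh
washing machine: 921 W × 8.8 h × 31 d = 251,249 Wh = 251.2 kWh
laptop: 49.3 W × 3 h × 31 d = 4,585 Wh = 4.585 kWh
Total energy = 5.851 + 45.87 + 251.2 + 4.585 = 307.6 kWh
Cost = 307.6 kWh × £0.184 = £56.59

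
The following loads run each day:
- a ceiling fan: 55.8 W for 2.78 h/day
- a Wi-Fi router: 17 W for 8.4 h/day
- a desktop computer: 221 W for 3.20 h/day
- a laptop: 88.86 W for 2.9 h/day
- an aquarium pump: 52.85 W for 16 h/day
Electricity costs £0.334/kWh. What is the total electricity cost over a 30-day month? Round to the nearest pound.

£21

ceiling fan: 55.8 W × 2.78 h × 30 d = 4,654 Wh = 4.654 kWh
Wi-Fi router: 17 W × 8.4 h × 30 d = 4,284 Wh = 4.284 kWh
desktop computer: 221 W × 3.20 h × 30 d = 21,216 Wh = 21.22 kWh
laptop: 88.86 W × 2.9 h × 30 d = 7,731 Wh = 7.731 kWh
aquarium pump: 52.85 W × 16 h × 30 d = 25,368 Wh = 25.37 kWh
Total energy = 4.654 + 4.284 + 21.22 + 7.731 + 25.37 = 63.25 kWh
Cost = 63.25 kWh × £0.334 = £21.13 ≈ £21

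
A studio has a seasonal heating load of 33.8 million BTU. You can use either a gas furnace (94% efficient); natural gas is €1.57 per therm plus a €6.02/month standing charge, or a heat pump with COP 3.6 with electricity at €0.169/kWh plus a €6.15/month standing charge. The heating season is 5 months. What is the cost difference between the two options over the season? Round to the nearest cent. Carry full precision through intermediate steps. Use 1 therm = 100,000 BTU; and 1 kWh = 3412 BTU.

Heat load = 33.8 × 10⁶ BTU = 33,800,000 BTU
Gas: input = 33,800,000 / 0.94 = 35,957,447 BTU = 359.6 therm → 359.6 × €1.57 = €564.53; + 5 × €6.02 standing = €594.63
Heat pump: 33,800,000 BTU / 3412 = 9,906 kWh heat; / 3.6 = 2,752 kWh in → × €0.169 = €465.04; + 5 × €6.15 standing = €495.79
Difference = |€594.63 − €495.79| = €98.84

€98.84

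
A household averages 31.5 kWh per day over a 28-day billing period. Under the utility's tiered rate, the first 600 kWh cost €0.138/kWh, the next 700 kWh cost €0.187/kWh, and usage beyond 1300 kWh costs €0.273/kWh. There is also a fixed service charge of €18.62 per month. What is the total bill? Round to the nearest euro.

Usage = 31.5 kWh/day × 28 days = 882 kWh
First 600 kWh × €0.138 = €82.80
Next 282 kWh × €0.187 = €52.73
Remaining tier: 0 kWh (not reached)
Energy charge = €135.53; + service €18.62 = €154.15 ≈ €154

€154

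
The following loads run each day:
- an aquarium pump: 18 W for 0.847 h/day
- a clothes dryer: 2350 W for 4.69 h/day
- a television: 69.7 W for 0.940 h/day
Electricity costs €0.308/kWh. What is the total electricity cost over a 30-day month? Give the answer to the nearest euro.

€103

aquarium pump: 18 W × 0.847 h × 30 d = 457 Wh = 0.4574 kWh
clothes dryer: 2350 W × 4.69 h × 30 d = 330,645 Wh = 330.6 kWh
television: 69.7 W × 0.940 h × 30 d = 1,966 Wh = 1.966 kWh
Total energy = 0.4574 + 330.6 + 1.966 = 333.1 kWh
Cost = 333.1 kWh × €0.308 = €102.58 ≈ €103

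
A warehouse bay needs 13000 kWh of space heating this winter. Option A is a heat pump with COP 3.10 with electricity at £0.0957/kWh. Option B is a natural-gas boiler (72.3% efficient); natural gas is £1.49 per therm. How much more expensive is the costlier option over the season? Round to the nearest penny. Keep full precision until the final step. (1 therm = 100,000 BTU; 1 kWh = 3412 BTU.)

Heat load = 13000 kWh × 3412 = 44,356,000 BTU
Gas: input = 44,356,000 / 0.723 = 61,349,931 BTU = 613.5 therm → 613.5 × £1.49 = £914.11
Heat pump: 44,356,000 BTU / 3412 = 13,000 kWh heat; / 3.10 = 4,194 kWh in → × £0.0957 = £401.32
Difference = |£914.11 − £401.32| = £512.79

£512.79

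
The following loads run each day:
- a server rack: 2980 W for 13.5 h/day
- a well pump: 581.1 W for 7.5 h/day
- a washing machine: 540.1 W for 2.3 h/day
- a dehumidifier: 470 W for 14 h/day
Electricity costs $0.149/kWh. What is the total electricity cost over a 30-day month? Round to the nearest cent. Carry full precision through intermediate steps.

server rack: 2980 W × 13.5 h × 30 d = 1,206,900 Wh = 1,207 kWh
well pump: 581.1 W × 7.5 h × 30 d = 130,748 Wh = 130.7 kWh
washing machine: 540.1 W × 2.3 h × 30 d = 37,267 Wh = 37.27 kWh
dehumidifier: 470 W × 14 h × 30 d = 197,400 Wh = 197.4 kWh
Total energy = 1,207 + 130.7 + 37.27 + 197.4 = 1,572 kWh
Cost = 1,572 kWh × $0.149 = $234.27

$234.27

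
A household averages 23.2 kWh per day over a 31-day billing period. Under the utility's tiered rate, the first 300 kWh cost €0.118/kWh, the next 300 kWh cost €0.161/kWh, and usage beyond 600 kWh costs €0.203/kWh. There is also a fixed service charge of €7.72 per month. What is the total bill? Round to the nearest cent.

€115.62

Usage = 23.2 kWh/day × 31 days = 719.2 kWh
First 300 kWh × €0.118 = €35.40
Next 300 kWh × €0.161 = €48.30
Remaining 119.2 kWh × €0.203 = €24.20
Energy charge = €107.90; + service €7.72 = €115.62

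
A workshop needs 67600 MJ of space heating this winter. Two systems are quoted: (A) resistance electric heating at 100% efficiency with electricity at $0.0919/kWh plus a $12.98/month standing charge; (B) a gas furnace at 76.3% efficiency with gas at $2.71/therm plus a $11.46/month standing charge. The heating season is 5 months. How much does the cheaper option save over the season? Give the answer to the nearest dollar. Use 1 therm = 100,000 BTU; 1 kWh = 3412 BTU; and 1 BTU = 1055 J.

$542

Heat load = 67600 MJ = 67,600,000,000 J / 1055 = 64,075,829 BTU
Gas: input = 64,075,829 / 0.763 = 83,978,807 BTU = 839.8 therm → 839.8 × $2.71 = $2,275.83; + 5 × $11.46 standing = $2,333.13
Electric: 64,075,829 BTU / 3412 = 18,780 kWh → × $0.0919 = $1,725.84; + 5 × $12.98 standing = $1,790.74
Difference = |$2,333.13 − $1,790.74| = $542.38 ≈ $542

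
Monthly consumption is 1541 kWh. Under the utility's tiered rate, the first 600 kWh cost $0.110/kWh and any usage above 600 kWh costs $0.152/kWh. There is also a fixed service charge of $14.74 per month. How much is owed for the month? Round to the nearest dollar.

First 600 kWh × $0.110 = $66.00
Remaining 941 kWh × $0.152 = $143.03
Energy charge = $209.03; + service $14.74 = $223.77 ≈ $224

$224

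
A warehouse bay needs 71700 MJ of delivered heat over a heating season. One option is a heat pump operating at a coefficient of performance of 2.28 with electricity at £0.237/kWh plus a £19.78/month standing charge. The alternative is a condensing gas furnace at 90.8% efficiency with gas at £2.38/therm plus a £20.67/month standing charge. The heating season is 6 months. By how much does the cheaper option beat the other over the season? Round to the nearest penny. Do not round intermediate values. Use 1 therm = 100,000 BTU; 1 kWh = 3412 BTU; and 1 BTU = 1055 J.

£283.76

Heat load = 71700 MJ = 71,700,000,000 J / 1055 = 67,962,085 BTU
Gas: input = 67,962,085 / 0.908 = 74,848,112 BTU = 748.5 therm → 748.5 × £2.38 = £1,781.39; + 6 × £20.67 standing = £1,905.41
Heat pump: 67,962,085 BTU / 3412 = 19,920 kWh heat; / 2.28 = 8,736 kWh in → × £0.237 = £2,070.48; + 6 × £19.78 standing = £2,189.16
Difference = |£1,905.41 − £2,189.16| = £283.76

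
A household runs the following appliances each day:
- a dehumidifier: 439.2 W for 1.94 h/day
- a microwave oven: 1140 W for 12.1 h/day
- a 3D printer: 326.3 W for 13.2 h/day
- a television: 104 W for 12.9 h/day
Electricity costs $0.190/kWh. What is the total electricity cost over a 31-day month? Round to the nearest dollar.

dehumidifier: 439.2 W × 1.94 h × 31 d = 26,413 Wh = 26.41 kWh
microwave oven: 1140 W × 12.1 h × 31 d = 427,614 Wh = 427.6 kWh
3D printer: 326.3 W × 13.2 h × 31 d = 133,522 Wh = 133.5 kWh
television: 104 W × 12.9 h × 31 d = 41,590 Wh = 41.59 kWh
Total energy = 26.41 + 427.6 + 133.5 + 41.59 = 629.1 kWh
Cost = 629.1 kWh × $0.190 = $119.54 ≈ $120

$120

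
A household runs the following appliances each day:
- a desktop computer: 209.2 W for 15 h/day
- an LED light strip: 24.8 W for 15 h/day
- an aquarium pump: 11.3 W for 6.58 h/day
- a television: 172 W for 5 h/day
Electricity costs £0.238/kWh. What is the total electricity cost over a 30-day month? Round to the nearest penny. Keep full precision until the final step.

desktop computer: 209.2 W × 15 h × 30 d = 94,140 Wh = 94.14 kWh
LED light strip: 24.8 W × 15 h × 30 d = 11,160 Wh = 11.16 kWh
aquarium pump: 11.3 W × 6.58 h × 30 d = 2,231 Wh = 2.231 kWh
television: 172 W × 5 h × 30 d = 25,800 Wh = 25.8 kWh
Total energy = 94.14 + 11.16 + 2.231 + 25.8 = 133.3 kWh
Cost = 133.3 kWh × £0.238 = £31.73

£31.73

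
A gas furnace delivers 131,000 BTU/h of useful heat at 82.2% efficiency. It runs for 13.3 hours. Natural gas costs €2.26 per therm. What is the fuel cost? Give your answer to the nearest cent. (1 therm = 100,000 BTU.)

€47.90

Heat delivered = 131,000 BTU/h × 13.3 h = 1,742,300 BTU
Gas input = 1,742,300 / 0.822 = 2,119,586 BTU
= 2,119,586 / 100,000 = 21.2 therm
Cost = 21.2 × €2.26/therm = €47.90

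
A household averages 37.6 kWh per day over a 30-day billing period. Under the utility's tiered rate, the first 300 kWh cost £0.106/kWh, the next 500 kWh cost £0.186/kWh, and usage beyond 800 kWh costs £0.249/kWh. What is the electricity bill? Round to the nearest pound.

Usage = 37.6 kWh/day × 30 days = 1128 kWh
First 300 kWh × £0.106 = £31.80
Next 500 kWh × £0.186 = £93.00
Remaining 328 kWh × £0.249 = £81.67
Total = £206.47 ≈ £206

£206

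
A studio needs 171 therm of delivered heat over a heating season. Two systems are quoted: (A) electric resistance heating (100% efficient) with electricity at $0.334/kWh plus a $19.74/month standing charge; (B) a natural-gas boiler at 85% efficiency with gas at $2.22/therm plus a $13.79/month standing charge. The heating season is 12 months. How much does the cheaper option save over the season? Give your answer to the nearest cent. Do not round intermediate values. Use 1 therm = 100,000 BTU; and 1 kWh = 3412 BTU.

$1298.70

Heat load = 171 therm × 100,000 = 17,100,000 BTU
Gas: input = 17,100,000 / 0.85 = 20,117,647 BTU = 201.2 therm → 201.2 × $2.22 = $446.61; + 12 × $13.79 standing = $612.09
Electric: 17,100,000 BTU / 3412 = 5,012 kWh → × $0.334 = $1,673.92; + 12 × $19.74 standing = $1,910.80
Difference = |$612.09 − $1,910.80| = $1,298.70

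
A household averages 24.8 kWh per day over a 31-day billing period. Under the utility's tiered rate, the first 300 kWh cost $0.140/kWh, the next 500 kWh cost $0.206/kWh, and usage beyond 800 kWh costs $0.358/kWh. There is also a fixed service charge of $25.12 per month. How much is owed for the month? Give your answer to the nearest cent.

Usage = 24.8 kWh/day × 31 days = 768.8 kWh
First 300 kWh × $0.140 = $42.00
Next 468.8 kWh × $0.206 = $96.57
Remaining tier: 0 kWh (not reached)
Energy charge = $138.57; + service $25.12 = $163.69

$163.69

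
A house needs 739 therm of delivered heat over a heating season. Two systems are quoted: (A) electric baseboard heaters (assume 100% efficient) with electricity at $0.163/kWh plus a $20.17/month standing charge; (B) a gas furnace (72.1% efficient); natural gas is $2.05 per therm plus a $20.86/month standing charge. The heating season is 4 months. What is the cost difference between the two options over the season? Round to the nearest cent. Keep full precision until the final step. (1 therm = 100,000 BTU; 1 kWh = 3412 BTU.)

$1426.45

Heat load = 739 therm × 100,000 = 73,900,000 BTU
Gas: input = 73,900,000 / 0.721 = 102,496,533 BTU = 1,025 therm → 1,025 × $2.05 = $2,101.18; + 4 × $20.86 standing = $2,184.62
Electric: 73,900,000 BTU / 3412 = 21,660 kWh → × $0.163 = $3,530.39; + 4 × $20.17 standing = $3,611.07
Difference = |$2,184.62 − $3,611.07| = $1,426.45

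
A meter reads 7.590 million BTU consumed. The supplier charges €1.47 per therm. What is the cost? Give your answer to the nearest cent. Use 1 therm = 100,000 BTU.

7.590 million BTU × (10 therm/million BTU) = 75.9 therm
Cost = 75.9 therm × €1.47/therm = €111.57

€111.57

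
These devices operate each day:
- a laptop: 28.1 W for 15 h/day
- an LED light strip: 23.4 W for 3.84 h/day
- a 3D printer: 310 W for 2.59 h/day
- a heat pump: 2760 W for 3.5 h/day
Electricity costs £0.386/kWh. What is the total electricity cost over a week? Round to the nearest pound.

£30

laptop: 28.1 W × 15 h × 7 d = 2,950 Wh = 2.95 kWh
LED light strip: 23.4 W × 3.84 h × 7 d = 629 Wh = 0.629 kWh
3D printer: 310 W × 2.59 h × 7 d = 5,620 Wh = 5.62 kWh
heat pump: 2760 W × 3.5 h × 7 d = 67,620 Wh = 67.62 kWh
Total energy = 2.95 + 0.629 + 5.62 + 67.62 = 76.82 kWh
Cost = 76.82 kWh × £0.386 = £29.65 ≈ £30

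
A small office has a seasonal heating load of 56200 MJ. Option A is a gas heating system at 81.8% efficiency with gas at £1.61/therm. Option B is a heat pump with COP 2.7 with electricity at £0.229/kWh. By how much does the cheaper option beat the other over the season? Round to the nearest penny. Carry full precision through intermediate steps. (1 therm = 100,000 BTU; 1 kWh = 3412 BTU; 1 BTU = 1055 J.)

Heat load = 56200 MJ = 56,200,000,000 J / 1055 = 53,270,142 BTU
Gas: input = 53,270,142 / 0.818 = 65,122,423 BTU = 651.2 therm → 651.2 × £1.61 = £1,048.47
Heat pump: 53,270,142 BTU / 3412 = 15,610 kWh heat; / 2.7 = 5,782 kWh in → × £0.229 = £1,324.18
Difference = |£1,048.47 − £1,324.18| = £275.71

£275.71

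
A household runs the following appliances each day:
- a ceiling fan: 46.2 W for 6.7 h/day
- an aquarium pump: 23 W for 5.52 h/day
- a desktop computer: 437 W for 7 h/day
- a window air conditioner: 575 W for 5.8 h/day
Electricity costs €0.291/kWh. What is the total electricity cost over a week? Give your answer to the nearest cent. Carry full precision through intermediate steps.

€13.91

ceiling fan: 46.2 W × 6.7 h × 7 d = 2,167 Wh = 2.167 kWh
aquarium pump: 23 W × 5.52 h × 7 d = 889 Wh = 0.8887 kWh
desktop computer: 437 W × 7 h × 7 d = 21,413 Wh = 21.41 kWh
window air conditioner: 575 W × 5.8 h × 7 d = 23,345 Wh = 23.34 kWh
Total energy = 2.167 + 0.8887 + 21.41 + 23.34 = 47.81 kWh
Cost = 47.81 kWh × €0.291 = €13.91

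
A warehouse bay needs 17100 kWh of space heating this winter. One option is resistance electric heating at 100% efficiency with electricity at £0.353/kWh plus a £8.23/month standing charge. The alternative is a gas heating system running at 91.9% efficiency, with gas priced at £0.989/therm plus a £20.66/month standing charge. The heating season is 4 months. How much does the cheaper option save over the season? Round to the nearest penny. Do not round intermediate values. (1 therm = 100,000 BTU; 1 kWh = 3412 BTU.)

£5358.69

Heat load = 17100 kWh × 3412 = 58,345,200 BTU
Gas: input = 58,345,200 / 0.919 = 63,487,704 BTU = 634.9 therm → 634.9 × £0.989 = £627.89; + 4 × £20.66 standing = £710.53
Electric: 58,345,200 BTU / 3412 = 17,100 kWh → × £0.353 = £6,036.30; + 4 × £8.23 standing = £6,069.22
Difference = |£710.53 − £6,069.22| = £5,358.69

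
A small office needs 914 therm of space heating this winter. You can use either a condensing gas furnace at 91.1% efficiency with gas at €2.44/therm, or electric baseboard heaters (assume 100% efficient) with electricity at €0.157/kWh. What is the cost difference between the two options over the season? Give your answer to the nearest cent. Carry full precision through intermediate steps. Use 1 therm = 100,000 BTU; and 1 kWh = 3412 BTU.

Heat load = 914 therm × 100,000 = 91,400,000 BTU
Gas: input = 91,400,000 / 0.911 = 100,329,308 BTU = 1,003 therm → 1,003 × €2.44 = €2,448.04
Electric: 91,400,000 BTU / 3412 = 26,790 kWh → × €0.157 = €4,205.69
Difference = |€2,448.04 − €4,205.69| = €1,757.65

€1757.65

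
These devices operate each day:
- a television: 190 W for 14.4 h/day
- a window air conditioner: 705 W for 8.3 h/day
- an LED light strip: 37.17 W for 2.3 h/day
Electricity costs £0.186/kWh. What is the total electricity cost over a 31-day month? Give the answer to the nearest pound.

£50

television: 190 W × 14.4 h × 31 d = 84,816 Wh = 84.82 kWh
window air conditioner: 705 W × 8.3 h × 31 d = 181,397 Wh = 181.4 kWh
LED light strip: 37.17 W × 2.3 h × 31 d = 2,650 Wh = 2.65 kWh
Total energy = 84.82 + 181.4 + 2.65 = 268.9 kWh
Cost = 268.9 kWh × £0.186 = £50.01 ≈ £50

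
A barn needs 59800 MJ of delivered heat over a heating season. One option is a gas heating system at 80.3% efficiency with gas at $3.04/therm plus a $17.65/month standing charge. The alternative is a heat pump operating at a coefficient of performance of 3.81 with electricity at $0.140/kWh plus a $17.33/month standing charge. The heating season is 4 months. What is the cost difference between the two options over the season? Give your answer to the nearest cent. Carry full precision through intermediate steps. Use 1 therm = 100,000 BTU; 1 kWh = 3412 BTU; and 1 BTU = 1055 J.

$1536.73

Heat load = 59800 MJ = 59,800,000,000 J / 1055 = 56,682,464 BTU
Gas: input = 56,682,464 / 0.803 = 70,588,374 BTU = 705.9 therm → 705.9 × $3.04 = $2,145.89; + 4 × $17.65 standing = $2,216.49
Heat pump: 56,682,464 BTU / 3412 = 16,610 kWh heat; / 3.81 = 4,360 kWh in → × $0.140 = $610.44; + 4 × $17.33 standing = $679.76
Difference = |$2,216.49 − $679.76| = $1,536.73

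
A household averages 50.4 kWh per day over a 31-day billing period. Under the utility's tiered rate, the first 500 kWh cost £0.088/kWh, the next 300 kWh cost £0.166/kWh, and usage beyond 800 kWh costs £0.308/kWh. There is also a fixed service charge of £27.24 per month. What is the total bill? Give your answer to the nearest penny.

Usage = 50.4 kWh/day × 31 days = 1562.4 kWh
First 500 kWh × £0.088 = £44.00
Next 300 kWh × £0.166 = £49.80
Remaining 762.4 kWh × £0.308 = £234.82
Energy charge = £328.62; + service £27.24 = £355.86

£355.86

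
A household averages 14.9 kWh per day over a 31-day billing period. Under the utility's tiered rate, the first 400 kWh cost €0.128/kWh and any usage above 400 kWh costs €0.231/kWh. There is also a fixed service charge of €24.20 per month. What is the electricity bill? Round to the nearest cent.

Usage = 14.9 kWh/day × 31 days = 461.9 kWh
First 400 kWh × €0.128 = €51.20
Remaining 61.9 kWh × €0.231 = €14.30
Energy charge = €65.50; + service €24.20 = €89.70

€89.70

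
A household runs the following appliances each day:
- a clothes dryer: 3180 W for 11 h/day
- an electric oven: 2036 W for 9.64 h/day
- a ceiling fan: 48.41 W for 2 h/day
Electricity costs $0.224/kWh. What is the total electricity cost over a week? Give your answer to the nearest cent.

$85.78

clothes dryer: 3180 W × 11 h × 7 d = 244,860 Wh = 244.9 kWh
electric oven: 2036 W × 9.64 h × 7 d = 137,389 Wh = 137.4 kWh
ceiling fan: 48.41 W × 2 h × 7 d = 678 Wh = 0.6777 kWh
Total energy = 244.9 + 137.4 + 0.6777 = 382.9 kWh
Cost = 382.9 kWh × $0.224 = $85.78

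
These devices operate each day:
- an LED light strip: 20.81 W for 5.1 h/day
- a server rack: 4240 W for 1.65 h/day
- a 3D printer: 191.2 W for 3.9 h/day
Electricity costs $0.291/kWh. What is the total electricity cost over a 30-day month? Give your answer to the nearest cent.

LED light strip: 20.81 W × 5.1 h × 30 d = 3,184 Wh = 3.184 kWh
server rack: 4240 W × 1.65 h × 30 d = 209,880 Wh = 209.9 kWh
3D printer: 191.2 W × 3.9 h × 30 d = 22,370 Wh = 22.37 kWh
Total energy = 3.184 + 209.9 + 22.37 = 235.4 kWh
Cost = 235.4 kWh × $0.291 = $68.51

$68.51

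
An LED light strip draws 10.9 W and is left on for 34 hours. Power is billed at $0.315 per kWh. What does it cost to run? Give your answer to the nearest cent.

Energy = 10.9 W × 34 h = 371 Wh = 0.3706 kWh
Cost = 0.3706 kWh × $0.315/kWh = $0.12

$0.12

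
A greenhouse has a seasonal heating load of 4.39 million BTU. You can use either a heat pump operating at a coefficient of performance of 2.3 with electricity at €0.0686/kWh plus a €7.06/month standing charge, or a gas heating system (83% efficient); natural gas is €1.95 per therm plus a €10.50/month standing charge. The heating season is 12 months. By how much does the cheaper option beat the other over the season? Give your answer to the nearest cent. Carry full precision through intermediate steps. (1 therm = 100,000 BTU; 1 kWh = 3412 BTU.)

€106.04

Heat load = 4.39 × 10⁶ BTU = 4,390,000 BTU
Gas: input = 4,390,000 / 0.830 = 5,289,157 BTU = 52.89 therm → 52.89 × €1.95 = €103.14; + 12 × €10.50 standing = €229.14
Heat pump: 4,390,000 BTU / 3412 = 1,287 kWh heat; / 2.3 = 559.4 kWh in → × €0.0686 = €38.38; + 12 × €7.06 standing = €123.10
Difference = |€229.14 − €123.10| = €106.04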